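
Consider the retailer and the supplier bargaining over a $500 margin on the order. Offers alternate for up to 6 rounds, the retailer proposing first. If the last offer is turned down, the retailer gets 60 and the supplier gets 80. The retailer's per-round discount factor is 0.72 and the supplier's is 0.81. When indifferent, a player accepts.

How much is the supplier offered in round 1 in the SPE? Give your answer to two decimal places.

Round 6 (the supplier proposes): the retailer gets 60 if talks fail, so the supplier offers 60 and keeps 440.
Round 5 (the retailer proposes): the supplier can get 440 next round, worth 0.81 × 440 = 356.4 now. The retailer offers 356.4 and keeps 500 − 356.4 = 143.6.
Round 4 (the supplier proposes): the retailer can get 143.6 next round, worth 0.72 × 143.6 = 103.392 now. The supplier offers 103.392 and keeps 500 − 103.392 = 396.608.
Round 3 (the retailer proposes): the supplier can get 396.608 next round, worth 0.81 × 396.608 = 321.25248 now. The retailer offers 321.25248 and keeps 500 − 321.25248 = 178.74752.
Round 2 (the supplier proposes): the retailer can get 178.74752 next round, worth 0.72 × 178.74752 = 128.6982144 now. The supplier offers 128.6982144 and keeps 500 − 128.6982144 = 371.3017856.
Round 1 (the retailer proposes): the supplier can get 371.3017856 next round, worth 0.81 × 371.3017856 = 300.754446336 now; the retailer offers that and keeps 199.245553664.

300.75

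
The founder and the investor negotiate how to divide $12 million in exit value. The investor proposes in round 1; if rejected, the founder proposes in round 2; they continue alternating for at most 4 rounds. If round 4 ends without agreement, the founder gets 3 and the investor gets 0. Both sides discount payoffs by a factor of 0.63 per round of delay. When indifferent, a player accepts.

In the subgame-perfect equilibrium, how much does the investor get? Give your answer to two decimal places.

By backward induction:
Round 4 (the founder proposes): the investor will accept anything ≥ 0, so the founder offers 0 and keeps 12.
Round 3 (the investor proposes): the founder can get 12 next round, worth 0.63 × 12 = 7.56 now. The investor offers 7.56 and keeps 12 − 7.56 = 4.44.
Round 2 (the founder proposes): the investor can get 4.44 next round, worth 0.63 × 4.44 = 2.7972 now. The founder offers 2.7972 and keeps 12 − 2.7972 = 9.2028.
Round 1 (the investor proposes): the founder can get 9.2028 next round, worth 0.63 × 9.2028 = 5.797764 now, so the investor offers 5.797764, keeping 6.202236.

6.20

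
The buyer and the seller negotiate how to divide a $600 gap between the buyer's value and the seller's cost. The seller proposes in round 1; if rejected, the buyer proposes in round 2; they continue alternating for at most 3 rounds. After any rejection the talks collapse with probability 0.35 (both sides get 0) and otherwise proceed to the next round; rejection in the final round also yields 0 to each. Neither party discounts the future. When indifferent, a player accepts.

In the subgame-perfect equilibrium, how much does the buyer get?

Round 3 (the seller proposes): rejection yields 0 for the buyer; the seller offers 0 and keeps 600.
Round 2 (the buyer proposes): rejecting gives the seller an expected 0.65 × 600 = 390; the buyer offers that and keeps 210.
Round 1 (the seller proposes): rejecting gives the buyer an expected 0.65 × 210 = 136.5. The seller offers 136.5 and keeps 600 − 136.5 = 463.5.

136.5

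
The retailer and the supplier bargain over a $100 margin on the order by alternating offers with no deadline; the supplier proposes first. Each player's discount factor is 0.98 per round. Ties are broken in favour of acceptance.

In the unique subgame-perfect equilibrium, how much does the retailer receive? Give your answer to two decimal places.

49.49

In a stationary SPE each proposer offers the other exactly their discounted continuation value.
If the supplier keeps x when proposing and the retailer keeps y when proposing, then x = 100 − 0.98y and y = 100 − 0.98x.
Solving: x = 100(1 − 0.98) / (1 − 0.98·0.98) = 2 / 0.0396 ≈ 50.5051.
The retailer gets 100 − 50.5051 ≈ 49.4949.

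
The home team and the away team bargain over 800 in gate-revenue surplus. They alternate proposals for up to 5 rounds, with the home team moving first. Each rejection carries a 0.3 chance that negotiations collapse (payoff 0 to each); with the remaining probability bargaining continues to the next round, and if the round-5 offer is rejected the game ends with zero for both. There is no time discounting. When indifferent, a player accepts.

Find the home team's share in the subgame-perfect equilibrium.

By backward induction:
Round 5 (the home team proposes): rejection yields 0 for the away team; the home team offers 0 and keeps 800.
Round 4 (the away team proposes): rejecting gives the home team an expected 0.7 × 800 = 560; the away team offers that and keeps 240.
Round 3 (the home team proposes): rejecting gives the away team an expected 0.7 × 240 = 168. The home team offers 168 and keeps 800 − 168 = 632.
Round 2 (the away team proposes): rejecting gives the home team an expected 0.7 × 632 = 442.4, so the away team offers 442.4, keeping 357.6.
Round 1 (the home team proposes): rejecting gives the away team an expected 0.7 × 357.6 = 250.32; the home team offers that and keeps 549.68.

549.68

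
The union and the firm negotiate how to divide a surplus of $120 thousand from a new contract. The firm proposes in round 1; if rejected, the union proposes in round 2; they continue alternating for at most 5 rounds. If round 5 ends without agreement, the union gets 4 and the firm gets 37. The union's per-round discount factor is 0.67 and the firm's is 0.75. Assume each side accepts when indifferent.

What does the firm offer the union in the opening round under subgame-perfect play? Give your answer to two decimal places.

Round 5 (the firm proposes): the union gets 4 if talks fail, so the firm offers 4 and keeps 116.
Round 4 (the union proposes): the firm can get 116 next round, worth 0.75 × 116 = 87 now; the union offers that and keeps 33.
Round 3 (the firm proposes): the union can get 33 next round, worth 0.67 × 33 = 22.11 now. The firm offers 22.11 and keeps 120 − 22.11 = 97.89.
Round 2 (the union proposes): the firm can get 97.89 next round, worth 0.75 × 97.89 = 73.4175 now; the union offers that and keeps 46.5825.
Round 1 (the firm proposes): the union can get 46.5825 next round, worth 0.67 × 46.5825 = 31.210275 now, so the firm offers 31.210275, keeping 88.789725.

31.21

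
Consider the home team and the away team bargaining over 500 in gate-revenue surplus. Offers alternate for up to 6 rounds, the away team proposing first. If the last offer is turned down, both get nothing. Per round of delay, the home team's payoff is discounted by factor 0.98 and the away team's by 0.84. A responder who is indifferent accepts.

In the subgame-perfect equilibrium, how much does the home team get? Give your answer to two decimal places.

Round 6 (the home team proposes): the away team will accept anything ≥ 0, so the home team offers 0 and keeps 500.
Round 5 (the away team proposes): the home team can get 500 next round, worth 0.98 × 500 = 490 now, so the away team offers 490, keeping 10.
Round 4 (the home team proposes): the away team can get 10 next round, worth 0.84 × 10 = 8.4 now; the home team offers that and keeps 491.6.
Round 3 (the away team proposes): the home team can get 491.6 next round, worth 0.98 × 491.6 = 481.768 now, so the away team offers 481.768, keeping 18.232.
Round 2 (the home team proposes): the away team can get 18.232 next round, worth 0.84 × 18.232 = 15.31488 now, so the home team offers 15.31488, keeping 484.68512.
Round 1 (the away team proposes): the home team can get 484.68512 next round, worth 0.98 × 484.68512 = 474.9914176 now. The away team offers 474.9914176 and keeps 500 − 474.9914176 = 25.0085824.

474.99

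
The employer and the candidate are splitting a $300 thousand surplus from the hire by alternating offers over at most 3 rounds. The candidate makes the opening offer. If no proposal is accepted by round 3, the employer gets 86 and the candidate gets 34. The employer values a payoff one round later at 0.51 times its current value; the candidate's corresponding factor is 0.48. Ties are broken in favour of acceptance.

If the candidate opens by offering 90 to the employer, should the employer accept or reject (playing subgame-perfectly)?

Reject

Round 3 (the candidate proposes): the employer gets 86 if talks fail, so the candidate offers 86 and keeps 214.
Round 2 (the employer proposes): the candidate can get 214 next round, worth 0.48 × 214 = 102.72 now, so the employer offers 102.72, keeping 197.28.
So by rejecting in round 1, the employer gets 197.28 next round, worth 0.51 × 197.28 = 100.6128 now.
Offer 90 < 100.6128, so the employer rejects.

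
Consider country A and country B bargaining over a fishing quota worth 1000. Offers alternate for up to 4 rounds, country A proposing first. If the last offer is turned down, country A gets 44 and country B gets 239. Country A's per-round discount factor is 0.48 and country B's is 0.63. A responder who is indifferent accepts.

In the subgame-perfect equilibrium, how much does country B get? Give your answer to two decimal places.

509.73

By backward induction:
Round 4 (country B proposes): country A gets 44 if talks fail, so country B offers 44 and keeps 956.
Round 3 (country A proposes): country B can get 956 next round, worth 0.63 × 956 = 602.28 now, so country A offers 602.28, keeping 397.72.
Round 2 (country B proposes): country A can get 397.72 next round, worth 0.48 × 397.72 = 190.9056 now; country B offers that and keeps 809.0944.
Round 1 (country A proposes): country B can get 809.0944 next round, worth 0.63 × 809.0944 = 509.729472 now, so country A offers 509.729472, keeping 490.270528.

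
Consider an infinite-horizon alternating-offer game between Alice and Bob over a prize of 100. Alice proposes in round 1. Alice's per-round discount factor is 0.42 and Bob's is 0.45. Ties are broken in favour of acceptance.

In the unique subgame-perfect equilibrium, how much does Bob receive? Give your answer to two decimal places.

In a stationary SPE each proposer offers the other exactly their discounted continuation value.
If Alice keeps x when proposing and Bob keeps y when proposing, then x = 100 − 0.45y and y = 100 − 0.42x.
Solving: x = 100(1 − 0.45) / (1 − 0.42·0.45) = 55 / 0.811 ≈ 67.8175.
Bob gets 100 − 67.8175 ≈ 32.1825.

32.18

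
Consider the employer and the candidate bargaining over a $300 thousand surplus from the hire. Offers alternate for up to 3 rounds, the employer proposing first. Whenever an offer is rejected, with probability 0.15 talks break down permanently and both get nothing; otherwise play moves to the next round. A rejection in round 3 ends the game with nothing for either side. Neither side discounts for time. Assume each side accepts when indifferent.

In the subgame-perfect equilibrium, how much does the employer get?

By backward induction:
Round 3 (the employer proposes): rejection yields 0 for the candidate; the employer offers 0 and keeps 300.
Round 2 (the candidate proposes): rejecting gives the employer an expected 0.85 × 300 = 255, so the candidate offers 255, keeping 45.
Round 1 (the employer proposes): rejecting gives the candidate an expected 0.85 × 45 = 38.25, so the employer offers 38.25, keeping 261.75.

261.75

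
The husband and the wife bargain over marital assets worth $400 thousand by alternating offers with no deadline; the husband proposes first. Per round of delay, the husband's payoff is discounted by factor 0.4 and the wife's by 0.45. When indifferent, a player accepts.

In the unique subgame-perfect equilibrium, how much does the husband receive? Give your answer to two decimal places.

In a stationary SPE each proposer offers the other exactly their discounted continuation value.
If the husband keeps x when proposing and the wife keeps y when proposing, then x = 400 − 0.45y and y = 400 − 0.4x.
Solving: x = 400(1 − 0.45) / (1 − 0.4·0.45) = 220 / 0.82 ≈ 268.2927.
The wife gets 400 − 268.2927 ≈ 131.7073.

268.29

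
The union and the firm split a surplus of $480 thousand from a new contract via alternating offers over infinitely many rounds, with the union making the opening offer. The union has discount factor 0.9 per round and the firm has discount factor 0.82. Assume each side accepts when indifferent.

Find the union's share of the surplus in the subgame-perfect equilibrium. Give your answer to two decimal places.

Let x be the union's share when the union proposes and y be the firm's share when the firm proposes.
The firm accepts iff offered ≥ 0.82·y, so x = 480 − 0.82y. Symmetrically y = 480 − 0.9x.
Substituting: x = 480 − 0.82(480 − 0.9x), giving x(1 − 0.9·0.82) = 480(1 − 0.82).
So x = 480 × 0.18 / 0.262 ≈ 329.7710, and the firm receives 480 − x ≈ 150.2290.

329.77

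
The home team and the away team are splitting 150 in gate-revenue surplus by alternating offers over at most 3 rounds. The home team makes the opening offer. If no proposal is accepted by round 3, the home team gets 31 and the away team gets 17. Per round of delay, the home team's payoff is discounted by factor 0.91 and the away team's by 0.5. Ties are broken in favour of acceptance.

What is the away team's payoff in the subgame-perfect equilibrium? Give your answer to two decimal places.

Round 3 (the home team proposes): the away team gets 17 if talks fail, so the home team offers 17 and keeps 133.
Round 2 (the away team proposes): the home team can get 133 next round, worth 0.91 × 133 = 121.03 now. The away team offers 121.03 and keeps 150 − 121.03 = 28.97.
Round 1 (the home team proposes): the away team can get 28.97 next round, worth 0.5 × 28.97 = 14.485 now; the home team offers that and keeps 135.515.

14.49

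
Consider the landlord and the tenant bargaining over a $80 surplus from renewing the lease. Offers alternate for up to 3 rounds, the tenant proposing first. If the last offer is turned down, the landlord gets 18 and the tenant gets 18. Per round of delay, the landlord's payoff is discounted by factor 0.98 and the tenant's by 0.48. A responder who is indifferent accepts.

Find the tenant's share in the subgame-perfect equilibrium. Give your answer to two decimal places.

Work backward from the last round.
Round 3 (the tenant proposes): the landlord gets 18 if talks fail, so the tenant offers 18 and keeps 62.
Round 2 (the landlord proposes): the tenant can get 62 next round, worth 0.48 × 62 = 29.76 now. The landlord offers 29.76 and keeps 80 − 29.76 = 50.24.
Round 1 (the tenant proposes): the landlord can get 50.24 next round, worth 0.98 × 50.24 = 49.2352 now; the tenant offers that and keeps 30.7648.

30.76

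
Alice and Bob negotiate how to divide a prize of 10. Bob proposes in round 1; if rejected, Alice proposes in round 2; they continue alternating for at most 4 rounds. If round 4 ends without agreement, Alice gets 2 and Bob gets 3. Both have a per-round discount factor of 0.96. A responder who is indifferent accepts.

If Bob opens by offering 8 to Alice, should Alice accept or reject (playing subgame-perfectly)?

Accept

Round 4 (Alice proposes): Bob gets 3 if talks fail, so Alice offers 3 and keeps 7.
Round 3 (Bob proposes): Alice can get 7 next round, worth 0.96 × 7 = 6.72 now, so Bob offers 6.72, keeping 3.28.
Round 2 (Alice proposes): Bob can get 3.28 next round, worth 0.96 × 3.28 = 3.1488 now, so Alice offers 3.1488, keeping 6.8512.
So by rejecting in round 1, Alice gets 6.8512 next round, worth 0.96 × 6.8512 = 6.577152 now.
Offer 8 ≥ 6.577152, so Alice accepts.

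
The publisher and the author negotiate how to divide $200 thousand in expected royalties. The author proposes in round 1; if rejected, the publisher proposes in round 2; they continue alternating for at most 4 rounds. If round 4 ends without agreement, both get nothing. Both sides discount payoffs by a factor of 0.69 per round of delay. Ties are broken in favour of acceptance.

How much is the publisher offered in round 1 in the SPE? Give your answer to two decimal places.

Round 4 (the publisher proposes): rejection yields 0 for the author; the publisher offers 0 and keeps 200.
Round 3 (the author proposes): the publisher can get 200 next round, worth 0.69 × 200 = 138 now. The author offers 138 and keeps 200 − 138 = 62.
Round 2 (the publisher proposes): the author can get 62 next round, worth 0.69 × 62 = 42.78 now; the publisher offers that and keeps 157.22.
Round 1 (the author proposes): the publisher can get 157.22 next round, worth 0.69 × 157.22 = 108.4818 now; the author offers that and keeps 91.5182.

108.48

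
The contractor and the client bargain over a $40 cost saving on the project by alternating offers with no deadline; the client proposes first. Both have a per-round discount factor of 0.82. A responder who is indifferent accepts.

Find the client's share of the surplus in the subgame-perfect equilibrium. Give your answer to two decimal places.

In a stationary SPE each proposer offers the other exactly their discounted continuation value.
If the client keeps x when proposing and the contractor keeps y when proposing, then x = 40 − 0.82y and y = 40 − 0.82x.
Solving: x = 40(1 − 0.82) / (1 − 0.82·0.82) = 7.2 / 0.3276 ≈ 21.9780.
The contractor gets 40 − 21.9780 ≈ 18.0220.

21.98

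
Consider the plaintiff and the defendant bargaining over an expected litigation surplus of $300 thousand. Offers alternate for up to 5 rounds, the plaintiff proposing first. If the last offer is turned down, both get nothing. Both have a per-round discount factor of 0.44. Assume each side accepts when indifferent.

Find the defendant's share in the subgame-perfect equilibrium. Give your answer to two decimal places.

Solve by backward induction from round 5.
Round 5 (the plaintiff proposes): rejection yields 0 for the defendant; the plaintiff offers 0 and keeps 300.
Round 4 (the defendant proposes): the plaintiff can get 300 next round, worth 0.44 × 300 = 132 now; the defendant offers that and keeps 168.
Round 3 (the plaintiff proposes): the defendant can get 168 next round, worth 0.44 × 168 = 73.92 now. The plaintiff offers 73.92 and keeps 300 − 73.92 = 226.08.
Round 2 (the defendant proposes): the plaintiff can get 226.08 next round, worth 0.44 × 226.08 = 99.4752 now, so the defendant offers 99.4752, keeping 200.5248.
Round 1 (the plaintiff proposes): the defendant can get 200.5248 next round, worth 0.44 × 200.5248 = 88.230912 now; the plaintiff offers that and keeps 211.769088.

88.23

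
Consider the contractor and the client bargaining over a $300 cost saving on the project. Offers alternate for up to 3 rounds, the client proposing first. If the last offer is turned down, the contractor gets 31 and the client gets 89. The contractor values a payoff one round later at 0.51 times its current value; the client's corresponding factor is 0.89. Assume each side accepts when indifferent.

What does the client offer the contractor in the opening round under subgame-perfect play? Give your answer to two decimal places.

Work backward from the last round.
Round 3 (the client proposes): the contractor gets 31 if talks fail, so the client offers 31 and keeps 269.
Round 2 (the contractor proposes): the client can get 269 next round, worth 0.89 × 269 = 239.41 now; the contractor offers that and keeps 60.59.
Round 1 (the client proposes): the contractor can get 60.59 next round, worth 0.51 × 60.59 = 30.9009 now; the client offers that and keeps 269.0991.

30.90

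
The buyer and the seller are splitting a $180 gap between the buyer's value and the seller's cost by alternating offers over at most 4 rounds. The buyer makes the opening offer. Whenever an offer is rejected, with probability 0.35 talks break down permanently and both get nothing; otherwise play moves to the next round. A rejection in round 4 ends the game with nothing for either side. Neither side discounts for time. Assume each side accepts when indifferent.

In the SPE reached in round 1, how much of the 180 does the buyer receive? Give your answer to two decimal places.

Round 4 (the seller proposes): the buyer will accept anything ≥ 0, so the seller offers 0 and keeps 180.
Round 3 (the buyer proposes): rejecting gives the seller an expected 0.65 × 180 = 117; the buyer offers that and keeps 63.
Round 2 (the seller proposes): rejecting gives the buyer an expected 0.65 × 63 = 40.95, so the seller offers 40.95, keeping 139.05.
Round 1 (the buyer proposes): rejecting gives the seller an expected 0.65 × 139.05 = 90.3825; the buyer offers that and keeps 89.6175.

89.62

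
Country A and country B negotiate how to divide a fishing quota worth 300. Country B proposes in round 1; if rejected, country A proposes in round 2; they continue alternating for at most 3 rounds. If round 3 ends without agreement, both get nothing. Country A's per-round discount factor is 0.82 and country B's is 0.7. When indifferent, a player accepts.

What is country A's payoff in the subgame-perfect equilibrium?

73.8

Work backward from the last round.
Round 3 (country B proposes): rejection yields 0 for country A; country B offers 0 and keeps 300.
Round 2 (country A proposes): country B can get 300 next round, worth 0.7 × 300 = 210 now, so country A offers 210, keeping 90.
Round 1 (country B proposes): country A can get 90 next round, worth 0.82 × 90 = 73.8 now. Country B offers 73.8 and keeps 300 − 73.8 = 226.2.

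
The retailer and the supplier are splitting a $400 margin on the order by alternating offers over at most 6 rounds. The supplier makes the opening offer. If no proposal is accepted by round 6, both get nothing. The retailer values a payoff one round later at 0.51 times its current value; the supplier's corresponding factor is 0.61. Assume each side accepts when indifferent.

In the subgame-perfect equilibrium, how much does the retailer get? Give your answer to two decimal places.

Round 6 (the retailer proposes): rejection yields 0 for the supplier; the retailer offers 0 and keeps 400.
Round 5 (the supplier proposes): the retailer can get 400 next round, worth 0.51 × 400 = 204 now, so the supplier offers 204, keeping 196.
Round 4 (the retailer proposes): the supplier can get 196 next round, worth 0.61 × 196 = 119.56 now, so the retailer offers 119.56, keeping 280.44.
Round 3 (the supplier proposes): the retailer can get 280.44 next round, worth 0.51 × 280.44 = 143.0244 now; the supplier offers that and keeps 256.9756.
Round 2 (the retailer proposes): the supplier can get 256.9756 next round, worth 0.61 × 256.9756 = 156.755116 now, so the retailer offers 156.755116, keeping 243.244884.
Round 1 (the supplier proposes): the retailer can get 243.244884 next round, worth 0.51 × 243.244884 = 124.05489084 now, so the supplier offers 124.05489084, keeping 275.94510916.

124.05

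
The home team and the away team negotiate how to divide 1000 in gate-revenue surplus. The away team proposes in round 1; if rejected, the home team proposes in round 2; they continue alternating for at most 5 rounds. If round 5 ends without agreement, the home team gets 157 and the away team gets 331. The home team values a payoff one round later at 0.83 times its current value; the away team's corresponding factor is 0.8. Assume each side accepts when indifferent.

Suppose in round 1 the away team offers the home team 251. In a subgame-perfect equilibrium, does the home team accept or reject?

Reject

Round 5 (the away team proposes): the home team gets 157 if talks fail, so the away team offers 157 and keeps 843.
Round 4 (the home team proposes): the away team can get 843 next round, worth 0.8 × 843 = 674.4 now, so the home team offers 674.4, keeping 325.6.
Round 3 (the away team proposes): the home team can get 325.6 next round, worth 0.83 × 325.6 = 270.248 now, so the away team offers 270.248, keeping 729.752.
Round 2 (the home team proposes): the away team can get 729.752 next round, worth 0.8 × 729.752 = 583.8016 now, so the home team offers 583.8016, keeping 416.1984.
So by rejecting in round 1, the home team gets 416.1984 next round, worth 0.83 × 416.1984 = 345.444672 now.
Offer 251 < 345.444672, so the home team rejects.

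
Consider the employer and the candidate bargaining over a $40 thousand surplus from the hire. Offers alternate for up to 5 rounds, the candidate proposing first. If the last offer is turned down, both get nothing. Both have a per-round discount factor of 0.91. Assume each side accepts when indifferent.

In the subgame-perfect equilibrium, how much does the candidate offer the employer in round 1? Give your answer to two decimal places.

By backward induction:
Round 5 (the candidate proposes): the employer will accept anything ≥ 0, so the candidate offers 0 and keeps 40.
Round 4 (the employer proposes): the candidate can get 40 next round, worth 0.91 × 40 = 36.4 now; the employer offers that and keeps 3.6.
Round 3 (the candidate proposes): the employer can get 3.6 next round, worth 0.91 × 3.6 = 3.276 now; the candidate offers that and keeps 36.724.
Round 2 (the employer proposes): the candidate can get 36.724 next round, worth 0.91 × 36.724 = 33.41884 now; the employer offers that and keeps 6.58116.
Round 1 (the candidate proposes): the employer can get 6.58116 next round, worth 0.91 × 6.58116 = 5.9888556 now; the candidate offers that and keeps 34.0111444.

5.99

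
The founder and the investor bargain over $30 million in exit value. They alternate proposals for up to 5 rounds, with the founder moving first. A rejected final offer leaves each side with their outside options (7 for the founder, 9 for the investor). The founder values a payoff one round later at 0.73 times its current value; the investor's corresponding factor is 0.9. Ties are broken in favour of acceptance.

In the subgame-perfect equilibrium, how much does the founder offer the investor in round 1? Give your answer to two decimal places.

15.96

Round 5 (the founder proposes): the investor gets 9 if talks fail, so the founder offers 9 and keeps 21.
Round 4 (the investor proposes): the founder can get 21 next round, worth 0.73 × 21 = 15.33 now. The investor offers 15.33 and keeps 30 − 15.33 = 14.67.
Round 3 (the founder proposes): the investor can get 14.67 next round, worth 0.9 × 14.67 = 13.203 now; the founder offers that and keeps 16.797.
Round 2 (the investor proposes): the founder can get 16.797 next round, worth 0.73 × 16.797 = 12.26181 now. The investor offers 12.26181 and keeps 30 − 12.26181 = 17.73819.
Round 1 (the founder proposes): the investor can get 17.73819 next round, worth 0.9 × 17.73819 = 15.964371 now, so the founder offers 15.964371, keeping 14.035629.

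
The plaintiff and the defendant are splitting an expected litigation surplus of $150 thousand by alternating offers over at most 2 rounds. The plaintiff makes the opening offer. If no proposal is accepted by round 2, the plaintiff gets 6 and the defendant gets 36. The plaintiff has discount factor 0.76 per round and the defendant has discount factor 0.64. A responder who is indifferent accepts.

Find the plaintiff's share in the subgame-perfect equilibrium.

57.84

Round 2 (the defendant proposes): the plaintiff gets 6 if talks fail, so the defendant offers 6 and keeps 144.
Round 1 (the plaintiff proposes): the defendant can get 144 next round, worth 0.64 × 144 = 92.16 now. The plaintiff offers 92.16 and keeps 150 − 92.16 = 57.84.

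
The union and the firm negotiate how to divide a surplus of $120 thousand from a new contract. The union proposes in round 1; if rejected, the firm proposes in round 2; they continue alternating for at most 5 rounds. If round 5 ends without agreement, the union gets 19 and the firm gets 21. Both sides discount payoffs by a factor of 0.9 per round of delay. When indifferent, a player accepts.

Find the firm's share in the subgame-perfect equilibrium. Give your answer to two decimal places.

33.33

Round 5 (the union proposes): the firm gets 21 if talks fail, so the union offers 21 and keeps 99.
Round 4 (the firm proposes): the union can get 99 next round, worth 0.9 × 99 = 89.1 now, so the firm offers 89.1, keeping 30.9.
Round 3 (the union proposes): the firm can get 30.9 next round, worth 0.9 × 30.9 = 27.81 now; the union offers that and keeps 92.19.
Round 2 (the firm proposes): the union can get 92.19 next round, worth 0.9 × 92.19 = 82.971 now, so the firm offers 82.971, keeping 37.029.
Round 1 (the union proposes): the firm can get 37.029 next round, worth 0.9 × 37.029 = 33.3261 now, so the union offers 33.3261, keeping 86.6739.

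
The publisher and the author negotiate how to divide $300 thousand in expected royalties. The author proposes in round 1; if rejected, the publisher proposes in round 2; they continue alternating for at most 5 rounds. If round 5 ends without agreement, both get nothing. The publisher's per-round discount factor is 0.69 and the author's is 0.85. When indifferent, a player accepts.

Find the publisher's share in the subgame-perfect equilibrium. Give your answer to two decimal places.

49.26

Work backward from the last round.
Round 5 (the author proposes): rejection yields 0 for the publisher; the author offers 0 and keeps 300.
Round 4 (the publisher proposes): the author can get 300 next round, worth 0.85 × 300 = 255 now. The publisher offers 255 and keeps 300 − 255 = 45.
Round 3 (the author proposes): the publisher can get 45 next round, worth 0.69 × 45 = 31.05 now. The author offers 31.05 and keeps 300 − 31.05 = 268.95.
Round 2 (the publisher proposes): the author can get 268.95 next round, worth 0.85 × 268.95 = 228.6075 now, so the publisher offers 228.6075, keeping 71.3925.
Round 1 (the author proposes): the publisher can get 71.3925 next round, worth 0.69 × 71.3925 = 49.260825 now; the author offers that and keeps 250.739175.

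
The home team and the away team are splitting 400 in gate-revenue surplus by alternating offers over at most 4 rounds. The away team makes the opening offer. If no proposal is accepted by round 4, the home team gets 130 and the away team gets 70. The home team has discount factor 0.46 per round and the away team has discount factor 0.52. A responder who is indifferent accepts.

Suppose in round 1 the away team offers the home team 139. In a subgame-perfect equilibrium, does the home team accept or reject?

Work out the home team's continuation value if the offer is rejected.
Round 4 (the home team proposes): the away team gets 70 if talks fail, so the home team offers 70 and keeps 330.
Round 3 (the away team proposes): the home team can get 330 next round, worth 0.46 × 330 = 151.8 now, so the away team offers 151.8, keeping 248.2.
Round 2 (the home team proposes): the away team can get 248.2 next round, worth 0.52 × 248.2 = 129.064 now. The home team offers 129.064 and keeps 400 − 129.064 = 270.936.
So by rejecting in round 1, the home team gets 270.936 next round, worth 0.46 × 270.936 = 124.63056 now.
Offer 139 ≥ 124.63056, so the home team accepts.

Accept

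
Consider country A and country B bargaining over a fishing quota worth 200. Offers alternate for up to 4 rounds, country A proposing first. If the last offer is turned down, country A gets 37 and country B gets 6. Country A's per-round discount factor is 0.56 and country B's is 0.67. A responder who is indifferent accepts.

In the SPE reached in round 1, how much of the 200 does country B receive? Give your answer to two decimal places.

99.94

Work backward from the last round.
Round 4 (country B proposes): country A gets 37 if talks fail, so country B offers 37 and keeps 163.
Round 3 (country A proposes): country B can get 163 next round, worth 0.67 × 163 = 109.21 now; country A offers that and keeps 90.79.
Round 2 (country B proposes): country A can get 90.79 next round, worth 0.56 × 90.79 = 50.8424 now. Country B offers 50.8424 and keeps 200 − 50.8424 = 149.1576.
Round 1 (country A proposes): country B can get 149.1576 next round, worth 0.67 × 149.1576 = 99.935592 now. Country A offers 99.935592 and keeps 200 − 99.935592 = 100.064408.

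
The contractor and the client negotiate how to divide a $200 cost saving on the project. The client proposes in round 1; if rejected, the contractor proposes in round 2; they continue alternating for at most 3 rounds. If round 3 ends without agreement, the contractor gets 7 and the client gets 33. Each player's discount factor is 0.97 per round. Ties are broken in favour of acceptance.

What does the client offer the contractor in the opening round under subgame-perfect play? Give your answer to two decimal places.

12.41

Solve by backward induction from round 3.
Round 3 (the client proposes): the contractor gets 7 if talks fail, so the client offers 7 and keeps 193.
Round 2 (the contractor proposes): the client can get 193 next round, worth 0.97 × 193 = 187.21 now; the contractor offers that and keeps 12.79.
Round 1 (the client proposes): the contractor can get 12.79 next round, worth 0.97 × 12.79 = 12.4063 now, so the client offers 12.4063, keeping 187.5937.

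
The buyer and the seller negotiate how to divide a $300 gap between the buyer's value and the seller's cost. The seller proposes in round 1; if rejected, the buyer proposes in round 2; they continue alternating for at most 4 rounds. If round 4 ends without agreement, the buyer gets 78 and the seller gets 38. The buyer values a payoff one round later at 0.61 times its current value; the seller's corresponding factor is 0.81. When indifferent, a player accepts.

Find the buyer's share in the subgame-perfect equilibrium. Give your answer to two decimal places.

Round 4 (the buyer proposes): the seller gets 38 if talks fail, so the buyer offers 38 and keeps 262.
Round 3 (the seller proposes): the buyer can get 262 next round, worth 0.61 × 262 = 159.82 now, so the seller offers 159.82, keeping 140.18.
Round 2 (the buyer proposes): the seller can get 140.18 next round, worth 0.81 × 140.18 = 113.5458 now; the buyer offers that and keeps 186.4542.
Round 1 (the seller proposes): the buyer can get 186.4542 next round, worth 0.61 × 186.4542 = 113.737062 now; the seller offers that and keeps 186.262938.

113.74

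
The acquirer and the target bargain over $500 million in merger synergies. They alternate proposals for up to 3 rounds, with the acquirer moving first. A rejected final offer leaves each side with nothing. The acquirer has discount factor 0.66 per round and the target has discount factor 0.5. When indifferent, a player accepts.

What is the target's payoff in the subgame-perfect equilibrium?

Solve by backward induction from round 3.
Round 3 (the acquirer proposes): the target will accept anything ≥ 0, so the acquirer offers 0 and keeps 500.
Round 2 (the target proposes): the acquirer can get 500 next round, worth 0.66 × 500 = 330 now; the target offers that and keeps 170.
Round 1 (the acquirer proposes): the target can get 170 next round, worth 0.5 × 170 = 85 now. The acquirer offers 85 and keeps 500 − 85 = 415.

85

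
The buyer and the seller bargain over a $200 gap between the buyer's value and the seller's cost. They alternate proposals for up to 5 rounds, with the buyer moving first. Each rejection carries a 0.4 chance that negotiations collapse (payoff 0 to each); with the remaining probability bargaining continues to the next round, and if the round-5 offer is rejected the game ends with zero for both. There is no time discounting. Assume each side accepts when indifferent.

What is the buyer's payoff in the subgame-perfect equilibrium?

134.72

By backward induction:
Round 5 (the buyer proposes): the seller will accept anything ≥ 0, so the buyer offers 0 and keeps 200.
Round 4 (the seller proposes): rejecting gives the buyer an expected 0.6 × 200 = 120, so the seller offers 120, keeping 80.
Round 3 (the buyer proposes): rejecting gives the seller an expected 0.6 × 80 = 48, so the buyer offers 48, keeping 152.
Round 2 (the seller proposes): rejecting gives the buyer an expected 0.6 × 152 = 91.2; the seller offers that and keeps 108.8.
Round 1 (the buyer proposes): rejecting gives the seller an expected 0.6 × 108.8 = 65.28; the buyer offers that and keeps 134.72.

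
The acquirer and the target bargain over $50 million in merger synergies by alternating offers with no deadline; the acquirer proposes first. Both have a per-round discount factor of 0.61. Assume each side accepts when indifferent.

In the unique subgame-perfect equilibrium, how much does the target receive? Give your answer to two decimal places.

18.94

In a stationary SPE each proposer offers the other exactly their discounted continuation value.
If the acquirer keeps x when proposing and the target keeps y when proposing, then x = 50 − 0.61y and y = 50 − 0.61x.
Solving: x = 50(1 − 0.61) / (1 − 0.61·0.61) = 19.5 / 0.6279 ≈ 31.0559.
The target gets 50 − 31.0559 ≈ 18.9441.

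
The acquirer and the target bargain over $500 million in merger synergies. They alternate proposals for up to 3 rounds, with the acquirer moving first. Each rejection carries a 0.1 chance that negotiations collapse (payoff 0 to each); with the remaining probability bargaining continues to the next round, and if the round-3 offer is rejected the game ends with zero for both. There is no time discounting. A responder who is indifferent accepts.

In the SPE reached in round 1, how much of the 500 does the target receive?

45

Round 3 (the acquirer proposes): rejection yields 0 for the target; the acquirer offers 0 and keeps 500.
Round 2 (the target proposes): rejecting gives the acquirer an expected 0.9 × 500 = 450; the target offers that and keeps 50.
Round 1 (the acquirer proposes): rejecting gives the target an expected 0.9 × 50 = 45. The acquirer offers 45 and keeps 500 − 45 = 455.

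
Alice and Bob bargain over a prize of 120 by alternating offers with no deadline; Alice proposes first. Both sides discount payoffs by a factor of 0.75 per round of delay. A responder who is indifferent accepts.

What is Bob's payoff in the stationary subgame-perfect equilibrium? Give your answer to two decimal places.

In a stationary SPE each proposer offers the other exactly their discounted continuation value.
If Alice keeps x when proposing and Bob keeps y when proposing, then x = 120 − 0.75y and y = 120 − 0.75x.
Solving: x = 120(1 − 0.75) / (1 − 0.75·0.75) = 30 / 0.4375 ≈ 68.5714.
Bob gets 120 − 68.5714 ≈ 51.4286.

51.43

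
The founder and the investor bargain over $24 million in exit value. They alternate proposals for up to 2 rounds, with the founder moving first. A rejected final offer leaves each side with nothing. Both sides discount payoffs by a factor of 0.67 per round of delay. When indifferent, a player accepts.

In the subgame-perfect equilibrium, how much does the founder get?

7.92

Round 2 (the investor proposes): the founder will accept anything ≥ 0, so the investor offers 0 and keeps 24.
Round 1 (the founder proposes): the investor can get 24 next round, worth 0.67 × 24 = 16.08 now; the founder offers that and keeps 7.92.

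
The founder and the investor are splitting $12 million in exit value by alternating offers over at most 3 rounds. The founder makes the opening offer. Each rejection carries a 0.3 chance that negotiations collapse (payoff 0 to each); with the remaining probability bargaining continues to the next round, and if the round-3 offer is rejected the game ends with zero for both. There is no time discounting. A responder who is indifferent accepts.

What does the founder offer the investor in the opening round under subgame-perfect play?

Round 3 (the founder proposes): rejection yields 0 for the investor; the founder offers 0 and keeps 12.
Round 2 (the investor proposes): rejecting gives the founder an expected 0.7 × 12 = 8.4; the investor offers that and keeps 3.6.
Round 1 (the founder proposes): rejecting gives the investor an expected 0.7 × 3.6 = 2.52. The founder offers 2.52 and keeps 12 − 2.52 = 9.48.

2.52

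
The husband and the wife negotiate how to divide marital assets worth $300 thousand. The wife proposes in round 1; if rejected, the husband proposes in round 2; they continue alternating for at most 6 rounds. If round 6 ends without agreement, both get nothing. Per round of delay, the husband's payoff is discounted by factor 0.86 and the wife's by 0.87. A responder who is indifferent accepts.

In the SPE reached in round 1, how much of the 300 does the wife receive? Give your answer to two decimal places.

Round 6 (the husband proposes): the wife will accept anything ≥ 0, so the husband offers 0 and keeps 300.
Round 5 (the wife proposes): the husband can get 300 next round, worth 0.86 × 300 = 258 now; the wife offers that and keeps 42.
Round 4 (the husband proposes): the wife can get 42 next round, worth 0.87 × 42 = 36.54 now, so the husband offers 36.54, keeping 263.46.
Round 3 (the wife proposes): the husband can get 263.46 next round, worth 0.86 × 263.46 = 226.5756 now. The wife offers 226.5756 and keeps 300 − 226.5756 = 73.4244.
Round 2 (the husband proposes): the wife can get 73.4244 next round, worth 0.87 × 73.4244 = 63.879228 now, so the husband offers 63.879228, keeping 236.120772.
Round 1 (the wife proposes): the husband can get 236.120772 next round, worth 0.86 × 236.120772 = 203.06386392 now, so the wife offers 203.06386392, keeping 96.93613608.

96.94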